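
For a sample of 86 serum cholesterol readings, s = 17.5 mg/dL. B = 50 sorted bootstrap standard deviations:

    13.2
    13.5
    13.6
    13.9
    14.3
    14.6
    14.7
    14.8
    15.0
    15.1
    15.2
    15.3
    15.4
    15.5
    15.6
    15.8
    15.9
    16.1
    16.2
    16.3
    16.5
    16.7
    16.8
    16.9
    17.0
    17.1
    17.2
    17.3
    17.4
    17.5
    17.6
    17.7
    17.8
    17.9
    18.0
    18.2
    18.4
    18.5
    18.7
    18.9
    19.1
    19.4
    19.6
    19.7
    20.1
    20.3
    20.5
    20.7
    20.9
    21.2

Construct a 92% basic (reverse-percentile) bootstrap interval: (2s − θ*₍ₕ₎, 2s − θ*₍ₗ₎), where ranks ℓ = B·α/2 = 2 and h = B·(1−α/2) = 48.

Percentile endpoints at ranks 2 and 48: θ*₍2₎ = 13.5, θ*₍48₎ = 20.7.
Basic interval reflects these around s:
  lower = 2 × 17.5 − 20.7 = 14.3
  upper = 2 × 17.5 − 13.5 = 21.5

(14.3, 21.5)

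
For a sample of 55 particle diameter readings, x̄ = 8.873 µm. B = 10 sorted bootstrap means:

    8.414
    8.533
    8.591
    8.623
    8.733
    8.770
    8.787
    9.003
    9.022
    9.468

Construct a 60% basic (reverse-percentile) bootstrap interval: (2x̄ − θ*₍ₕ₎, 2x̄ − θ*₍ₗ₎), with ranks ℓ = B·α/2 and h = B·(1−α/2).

Percentile endpoints at ranks 2 and 8: θ*₍2₎ = 8.533, θ*₍8₎ = 9.003.
Basic interval reflects these around x̄:
  lower = 2 × 8.873 − 9.003 = 8.743
  upper = 2 × 8.873 − 8.533 = 9.213

(8.743, 9.213)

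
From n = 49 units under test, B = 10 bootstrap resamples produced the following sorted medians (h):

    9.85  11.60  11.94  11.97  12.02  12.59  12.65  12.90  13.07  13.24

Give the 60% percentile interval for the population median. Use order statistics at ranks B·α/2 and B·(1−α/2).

α = 0.40; lower rank = 10 × 0.200 = 2; upper rank = 10 × 0.800 = 8.
The 2nd smallest replicate is 11.60; the 8th is 12.90.

(11.60, 12.90)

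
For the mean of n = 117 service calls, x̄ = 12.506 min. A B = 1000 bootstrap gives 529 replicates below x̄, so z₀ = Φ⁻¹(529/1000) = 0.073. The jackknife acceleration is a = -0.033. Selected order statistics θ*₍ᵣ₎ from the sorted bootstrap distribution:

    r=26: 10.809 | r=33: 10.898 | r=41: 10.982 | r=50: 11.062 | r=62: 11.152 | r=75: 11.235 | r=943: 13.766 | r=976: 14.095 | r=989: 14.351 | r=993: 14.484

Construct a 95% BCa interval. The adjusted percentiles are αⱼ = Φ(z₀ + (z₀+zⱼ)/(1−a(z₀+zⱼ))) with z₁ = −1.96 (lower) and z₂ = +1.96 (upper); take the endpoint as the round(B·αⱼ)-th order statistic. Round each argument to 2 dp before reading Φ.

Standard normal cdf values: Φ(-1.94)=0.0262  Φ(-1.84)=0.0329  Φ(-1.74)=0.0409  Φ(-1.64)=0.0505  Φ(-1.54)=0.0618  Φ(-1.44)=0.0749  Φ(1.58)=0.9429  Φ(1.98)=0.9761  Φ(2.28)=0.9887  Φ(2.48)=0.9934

Lower: z₀ + z₁ = 0.073 + (-1.960) = -1.887; 1 − a(z₀+z₁) = 1 − (-0.033)(-1.887) = 0.9377; argument = 0.073 + (-1.887)/0.9377 = -1.9393 → -1.94.
α₁ = Φ(-1.94) = 0.0262; rank = round(1000 × 0.0262) = 26; θ*₍26₎ = 10.809.
Upper: z₀ + z₂ = 2.033; 1 − a(z₀+z₂) = 1.0671; argument = 1.9782 → 1.98; α₂ = 0.9761; rank = 976; θ*₍976₎ = 14.095.

(10.809, 14.095)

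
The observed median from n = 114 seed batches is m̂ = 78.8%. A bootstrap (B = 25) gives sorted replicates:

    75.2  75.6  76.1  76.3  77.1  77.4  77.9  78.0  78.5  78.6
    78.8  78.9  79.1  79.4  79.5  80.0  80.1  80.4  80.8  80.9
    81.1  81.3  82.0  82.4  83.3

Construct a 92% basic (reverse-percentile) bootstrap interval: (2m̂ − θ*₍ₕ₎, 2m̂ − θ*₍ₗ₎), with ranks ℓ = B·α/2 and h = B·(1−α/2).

Percentile endpoints at ranks 1 and 24: θ*₍1₎ = 75.2, θ*₍24₎ = 82.4.
Basic interval reflects these around m̂:
  lower = 2 × 78.8 − 82.4 = 75.2
  upper = 2 × 78.8 − 75.2 = 82.4

(75.2, 82.4)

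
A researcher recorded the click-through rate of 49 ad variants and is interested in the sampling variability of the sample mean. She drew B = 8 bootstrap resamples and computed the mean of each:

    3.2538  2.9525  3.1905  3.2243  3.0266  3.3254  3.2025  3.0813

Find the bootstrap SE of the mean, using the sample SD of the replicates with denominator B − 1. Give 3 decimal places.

Bootstrap SE is the standard deviation of the 8 replicate means.
Mean of replicates: (3.2538 + 2.9525 + 3.1905 + 3.2243 + 3.0266 + 3.3254 + 3.2025 + 3.0813) / 8 = 25.25690 / 8 = 3.15711
Sum of squared deviations: (+0.09669)² + (−0.20461)² + (+0.03339)² + (+0.06719)² + (−0.13051)² + (+0.16829)² + (+0.04539)² + (−0.07581)² = 0.11001
Variance = 0.11001 / 7 = 0.01572
SE* = √0.01572

SE* = 0.125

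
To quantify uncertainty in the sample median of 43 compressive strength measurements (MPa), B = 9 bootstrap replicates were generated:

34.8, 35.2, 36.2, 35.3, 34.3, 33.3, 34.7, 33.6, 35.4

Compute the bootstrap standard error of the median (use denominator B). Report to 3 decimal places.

SE* = 0.860

Bootstrap SE is the standard deviation of the 9 replicate medians.
Mean of replicates: (34.8 + 35.2 + 36.2 + 35.3 + 34.3 + 33.3 + 34.7 + 33.6 + 35.4) / 9 = 312.8000 / 9 = 34.7556
Sum of squared deviations: (+0.0444)² + (+0.4444)² + (+1.4444)² + (+0.5444)² + (−0.4556)² + (−1.4556)² + (−0.0556)² + (−1.1556)² + (+0.6444)² = 6.6622
Variance = 6.6622 / 9 = 0.7402
SE* = √0.7402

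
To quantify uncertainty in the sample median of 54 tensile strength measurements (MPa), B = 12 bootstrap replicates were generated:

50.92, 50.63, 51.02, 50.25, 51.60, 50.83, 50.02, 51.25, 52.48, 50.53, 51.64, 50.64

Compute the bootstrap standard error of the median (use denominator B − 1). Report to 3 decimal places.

SE* = 0.679

Bootstrap SE is the standard deviation of the 12 replicate medians.
Mean of replicates: (50.92 + 50.63 + 51.02 + 50.25 + 51.60 + 50.83 + 50.02 + 51.25 + 52.48 + 50.53 + 51.64 + 50.64) / 12 = 611.8100 / 12 = 50.9842
Sum of squared deviations: (−0.0642)² + (−0.3542)² + (+0.0358)² + (−0.7342)² + (+0.6158)² + (−0.1542)² + (−0.9642)² + (+0.2658)² + (+1.4958)² + (−0.4542)² + (+0.6558)² + (−0.3442)² = 5.0655
Variance = 5.0655 / 11 = 0.4605
SE* = √0.4605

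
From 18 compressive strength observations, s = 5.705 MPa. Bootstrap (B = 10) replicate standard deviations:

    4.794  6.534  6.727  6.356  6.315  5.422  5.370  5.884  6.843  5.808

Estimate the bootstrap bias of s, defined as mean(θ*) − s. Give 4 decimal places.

mean(θ*) = (4.794 + 6.534 + 6.727 + 6.356 + 6.315 + 5.422 + 5.370 + 5.884 + 6.843 + 5.808) / 10 = 6.00530
bias = 6.00530 − 5.705

bias = +0.3003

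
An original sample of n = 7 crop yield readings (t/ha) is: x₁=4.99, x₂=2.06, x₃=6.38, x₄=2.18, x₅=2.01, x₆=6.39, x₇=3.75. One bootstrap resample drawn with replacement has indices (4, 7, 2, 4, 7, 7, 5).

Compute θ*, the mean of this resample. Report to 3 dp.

Resample values: 2.18, 3.75, 2.06, 2.18, 3.75, 3.75, 2.01.
Mean = (2.18 + 3.75 + 2.06 + 2.18 + 3.75 + 3.75 + 2.01) / 7 = 19.680 / 7 = 2.811

θ* = 2.811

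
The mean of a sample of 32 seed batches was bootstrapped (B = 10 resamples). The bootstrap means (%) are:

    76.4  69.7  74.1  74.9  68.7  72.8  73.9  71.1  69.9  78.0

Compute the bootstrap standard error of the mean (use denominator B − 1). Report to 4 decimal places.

Bootstrap SE is the standard deviation of the 10 replicate means.
Mean of replicates: (76.4 + 69.7 + 74.1 + 74.9 + 68.7 + 72.8 + 73.9 + 71.1 + 69.9 + 78.0) / 10 = 729.50000 / 10 = 72.95000
Sum of squared deviations: (+3.45000)² + (−3.25000)² + (+1.15000)² + (+1.95000)² + (−4.25000)² + (−0.15000)² + (+0.95000)² + (−1.85000)² + (−3.05000)² + (+5.05000)² = 84.80500
Variance = 84.80500 / 9 = 9.42278
SE* = √9.42278

SE* = 3.0697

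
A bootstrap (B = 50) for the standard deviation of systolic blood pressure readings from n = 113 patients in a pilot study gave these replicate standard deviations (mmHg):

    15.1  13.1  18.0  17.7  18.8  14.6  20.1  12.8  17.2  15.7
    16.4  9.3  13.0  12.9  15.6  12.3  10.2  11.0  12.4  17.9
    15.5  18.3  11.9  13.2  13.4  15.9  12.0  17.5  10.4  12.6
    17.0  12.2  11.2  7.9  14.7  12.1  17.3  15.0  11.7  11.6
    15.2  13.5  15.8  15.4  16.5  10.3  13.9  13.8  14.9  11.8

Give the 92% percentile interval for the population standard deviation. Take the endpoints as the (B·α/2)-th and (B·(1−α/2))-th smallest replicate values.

Sorted replicates: 7.9, 9.3, 10.2, 10.3, 10.4, 11.0, 11.2, 11.6, 11.7, 11.8, 11.9, 12.0, 12.1, 12.2, 12.3, 12.4, 12.6, 12.8, 12.9, 13.0, 13.1, 13.2, 13.4, 13.5, 13.8, 13.9, 14.6, 14.7, 14.9, 15.0, 15.1, 15.2, 15.4, 15.5, 15.6, 15.7, 15.8, 15.9, 16.4, 16.5, 17.0, 17.2, 17.3, 17.5, 17.7, 17.9, 18.0, 18.3, 18.8, 20.1
α = 0.08; lower rank = 50 × 0.040 = 2; upper rank = 50 × 0.960 = 48.
The 2nd smallest replicate is 9.3; the 48th is 18.3.

(9.3, 18.3)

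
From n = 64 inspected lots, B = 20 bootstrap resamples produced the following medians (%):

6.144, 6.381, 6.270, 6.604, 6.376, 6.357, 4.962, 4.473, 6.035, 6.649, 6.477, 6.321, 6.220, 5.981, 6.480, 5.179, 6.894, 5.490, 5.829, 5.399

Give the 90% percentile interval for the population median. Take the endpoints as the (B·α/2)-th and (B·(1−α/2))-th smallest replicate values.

(4.473, 6.649)

Sorted replicates: 4.473, 4.962, 5.179, 5.399, 5.490, 5.829, 5.981, 6.035, 6.144, 6.220, 6.270, 6.321, 6.357, 6.376, 6.381, 6.477, 6.480, 6.604, 6.649, 6.894
α = 0.10; lower rank = 20 × 0.050 = 1; upper rank = 20 × 0.950 = 19.
The 1st smallest replicate is 4.473; the 19th is 6.649.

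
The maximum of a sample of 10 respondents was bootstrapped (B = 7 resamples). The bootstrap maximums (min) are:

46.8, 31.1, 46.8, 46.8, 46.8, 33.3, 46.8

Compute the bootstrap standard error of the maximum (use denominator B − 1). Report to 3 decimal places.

SE* = 7.152

Bootstrap SE is the standard deviation of the 7 replicate maximums.
Mean of replicates: (46.8 + 31.1 + 46.8 + 46.8 + 46.8 + 33.3 + 46.8) / 7 = 298.4000 / 7 = 42.6286
Sum of squared deviations: (+4.1714)² + (−11.5286)² + (+4.1714)² + (+4.1714)² + (+4.1714)² + (−9.3286)² + (+4.1714)² = 306.9343
Variance = 306.9343 / 6 = 51.1557
SE* = √51.1557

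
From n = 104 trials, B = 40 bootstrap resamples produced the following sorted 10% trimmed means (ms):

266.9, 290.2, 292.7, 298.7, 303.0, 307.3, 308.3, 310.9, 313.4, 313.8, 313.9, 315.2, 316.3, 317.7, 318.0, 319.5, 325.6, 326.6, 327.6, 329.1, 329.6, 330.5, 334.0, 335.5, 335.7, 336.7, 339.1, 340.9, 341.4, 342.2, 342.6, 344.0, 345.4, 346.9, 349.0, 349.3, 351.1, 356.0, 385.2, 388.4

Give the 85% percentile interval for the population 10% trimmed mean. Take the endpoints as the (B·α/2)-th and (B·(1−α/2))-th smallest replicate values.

(292.7, 351.1)

α = 0.15; lower rank = 40 × 0.075 = 3; upper rank = 40 × 0.925 = 37.
The 3rd smallest replicate is 292.7; the 37th is 351.1.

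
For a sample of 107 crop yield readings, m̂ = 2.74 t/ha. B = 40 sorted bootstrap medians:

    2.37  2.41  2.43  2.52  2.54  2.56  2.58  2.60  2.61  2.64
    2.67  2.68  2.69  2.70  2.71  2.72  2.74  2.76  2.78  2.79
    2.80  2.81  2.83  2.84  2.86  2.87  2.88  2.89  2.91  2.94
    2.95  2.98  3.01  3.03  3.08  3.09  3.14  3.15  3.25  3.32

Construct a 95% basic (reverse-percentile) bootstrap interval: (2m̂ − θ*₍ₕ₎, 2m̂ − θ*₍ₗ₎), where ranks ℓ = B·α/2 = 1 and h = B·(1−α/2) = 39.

(2.23, 3.11)

Percentile endpoints at ranks 1 and 39: θ*₍1₎ = 2.37, θ*₍39₎ = 3.25.
Basic interval reflects these around m̂:
  lower = 2 × 2.74 − 3.25 = 2.23
  upper = 2 × 2.74 − 2.37 = 3.11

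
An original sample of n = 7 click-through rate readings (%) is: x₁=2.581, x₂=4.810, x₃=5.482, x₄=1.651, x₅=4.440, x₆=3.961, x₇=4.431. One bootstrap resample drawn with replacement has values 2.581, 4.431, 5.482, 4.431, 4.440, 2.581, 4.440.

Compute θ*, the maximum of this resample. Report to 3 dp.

θ* = 5.482

Maximum = 5.482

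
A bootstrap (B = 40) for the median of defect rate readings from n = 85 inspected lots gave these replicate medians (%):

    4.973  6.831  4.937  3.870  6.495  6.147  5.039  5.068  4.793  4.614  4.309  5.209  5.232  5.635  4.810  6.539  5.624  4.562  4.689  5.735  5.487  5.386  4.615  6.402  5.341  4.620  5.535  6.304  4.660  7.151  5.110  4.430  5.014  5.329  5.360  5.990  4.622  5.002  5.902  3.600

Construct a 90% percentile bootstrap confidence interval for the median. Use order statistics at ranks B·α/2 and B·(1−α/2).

Sorted replicates: 3.600, 3.870, 4.309, 4.430, 4.562, 4.614, 4.615, 4.620, 4.622, 4.660, 4.689, 4.793, 4.810, 4.937, 4.973, 5.002, 5.014, 5.039, 5.068, 5.110, 5.209, 5.232, 5.329, 5.341, 5.360, 5.386, 5.487, 5.535, 5.624, 5.635, 5.735, 5.902, 5.990, 6.147, 6.304, 6.402, 6.495, 6.539, 6.831, 7.151
α = 0.10; lower rank = 40 × 0.050 = 2; upper rank = 40 × 0.950 = 38.
The 2nd smallest replicate is 3.870; the 38th is 6.539.

(3.870, 6.539)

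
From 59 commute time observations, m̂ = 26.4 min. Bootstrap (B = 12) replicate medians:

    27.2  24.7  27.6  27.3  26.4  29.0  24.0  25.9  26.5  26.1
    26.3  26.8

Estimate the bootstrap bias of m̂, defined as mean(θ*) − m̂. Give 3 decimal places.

mean(θ*) = (27.2 + 24.7 + 27.6 + 27.3 + 26.4 + 29.0 + 24.0 + 25.9 + 26.5 + 26.1 + 26.3 + 26.8) / 12 = 26.4833
bias = 26.4833 − 26.4

bias = +0.083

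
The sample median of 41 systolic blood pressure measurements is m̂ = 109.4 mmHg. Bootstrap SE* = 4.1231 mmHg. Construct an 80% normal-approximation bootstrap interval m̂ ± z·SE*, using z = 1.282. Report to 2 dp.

Margin = 1.282 × 4.1231 = 5.286
Interval: 109.4 ± 5.286

(104.11, 114.69)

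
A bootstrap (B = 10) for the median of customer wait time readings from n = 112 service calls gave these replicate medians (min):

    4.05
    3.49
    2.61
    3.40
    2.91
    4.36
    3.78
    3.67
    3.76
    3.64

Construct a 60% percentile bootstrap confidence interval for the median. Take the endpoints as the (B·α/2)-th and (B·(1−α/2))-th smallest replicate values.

(2.91, 3.78)

Sorted replicates: 2.61, 2.91, 3.40, 3.49, 3.64, 3.67, 3.76, 3.78, 4.05, 4.36
α = 0.40; lower rank = 10 × 0.200 = 2; upper rank = 10 × 0.800 = 8.
The 2nd smallest replicate is 2.91; the 8th is 3.78.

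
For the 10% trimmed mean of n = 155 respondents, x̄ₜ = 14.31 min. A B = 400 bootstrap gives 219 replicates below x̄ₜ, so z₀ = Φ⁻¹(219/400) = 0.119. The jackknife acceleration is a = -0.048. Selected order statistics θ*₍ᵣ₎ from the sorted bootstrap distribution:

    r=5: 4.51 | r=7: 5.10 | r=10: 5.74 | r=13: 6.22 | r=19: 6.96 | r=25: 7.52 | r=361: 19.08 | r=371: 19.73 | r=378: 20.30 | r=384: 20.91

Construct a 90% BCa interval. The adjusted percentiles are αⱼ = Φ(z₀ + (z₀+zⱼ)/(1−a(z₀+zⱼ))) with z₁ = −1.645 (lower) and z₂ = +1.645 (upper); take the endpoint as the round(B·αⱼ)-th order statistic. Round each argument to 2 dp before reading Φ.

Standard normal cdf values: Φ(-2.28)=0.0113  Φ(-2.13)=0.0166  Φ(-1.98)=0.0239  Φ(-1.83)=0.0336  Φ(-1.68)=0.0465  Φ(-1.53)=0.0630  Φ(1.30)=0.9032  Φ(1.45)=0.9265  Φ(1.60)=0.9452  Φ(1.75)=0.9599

Lower: z₀ + z₁ = 0.119 + (-1.645) = -1.526; 1 − a(z₀+z₁) = 1 − (-0.048)(-1.526) = 0.9268; argument = 0.119 + (-1.526)/0.9268 = -1.5276 → -1.53.
α₁ = Φ(-1.53) = 0.0630; rank = round(400 × 0.0630) = 25; θ*₍25₎ = 7.52.
Upper: z₀ + z₂ = 1.764; 1 − a(z₀+z₂) = 1.0847; argument = 1.7453 → 1.75; α₂ = 0.9599; rank = 384; θ*₍384₎ = 20.91.

(7.52, 20.91)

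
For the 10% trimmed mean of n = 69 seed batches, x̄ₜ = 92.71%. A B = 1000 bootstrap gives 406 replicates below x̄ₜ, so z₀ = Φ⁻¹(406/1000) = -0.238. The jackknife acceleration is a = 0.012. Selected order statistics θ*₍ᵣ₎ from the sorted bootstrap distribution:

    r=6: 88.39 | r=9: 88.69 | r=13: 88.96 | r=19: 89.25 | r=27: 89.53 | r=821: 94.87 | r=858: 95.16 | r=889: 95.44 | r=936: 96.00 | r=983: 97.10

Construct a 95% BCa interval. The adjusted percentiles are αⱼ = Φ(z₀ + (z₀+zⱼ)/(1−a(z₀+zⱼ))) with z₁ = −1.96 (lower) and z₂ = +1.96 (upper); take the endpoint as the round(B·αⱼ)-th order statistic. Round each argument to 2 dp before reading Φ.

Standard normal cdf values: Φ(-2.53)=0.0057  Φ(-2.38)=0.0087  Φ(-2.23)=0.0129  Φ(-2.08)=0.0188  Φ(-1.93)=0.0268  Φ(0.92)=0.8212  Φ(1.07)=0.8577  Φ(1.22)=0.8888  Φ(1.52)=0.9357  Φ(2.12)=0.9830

Lower: z₀ + z₁ = -0.238 + (-1.960) = -2.198; 1 − a(z₀+z₁) = 1 − (0.012)(-2.198) = 1.0264; argument = -0.238 + (-2.198)/1.0264 = -2.3795 → -2.38.
α₁ = Φ(-2.38) = 0.0087; rank = round(1000 × 0.0087) = 9; θ*₍9₎ = 88.69.
Upper: z₀ + z₂ = 1.722; 1 − a(z₀+z₂) = 0.9793; argument = 1.5203 → 1.52; α₂ = 0.9357; rank = 936; θ*₍936₎ = 96.00.

(88.69, 96.00)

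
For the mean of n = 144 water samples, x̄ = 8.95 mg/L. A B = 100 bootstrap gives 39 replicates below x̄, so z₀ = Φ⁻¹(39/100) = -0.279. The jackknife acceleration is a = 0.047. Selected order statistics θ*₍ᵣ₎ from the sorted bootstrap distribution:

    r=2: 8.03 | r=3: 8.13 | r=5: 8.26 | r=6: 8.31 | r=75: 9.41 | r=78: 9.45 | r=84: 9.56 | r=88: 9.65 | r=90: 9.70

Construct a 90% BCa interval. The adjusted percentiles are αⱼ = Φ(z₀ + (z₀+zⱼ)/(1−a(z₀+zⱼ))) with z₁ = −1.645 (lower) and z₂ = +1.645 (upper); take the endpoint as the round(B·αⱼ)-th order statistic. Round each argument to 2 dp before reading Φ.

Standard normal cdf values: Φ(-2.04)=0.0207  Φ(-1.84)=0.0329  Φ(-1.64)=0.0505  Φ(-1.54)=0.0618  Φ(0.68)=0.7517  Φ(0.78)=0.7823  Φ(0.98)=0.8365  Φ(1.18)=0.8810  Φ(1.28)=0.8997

(8.03, 9.65)

Lower: z₀ + z₁ = -0.279 + (-1.645) = -1.924; 1 − a(z₀+z₁) = 1 − (0.047)(-1.924) = 1.0904; argument = -0.279 + (-1.924)/1.0904 = -2.0434 → -2.04.
α₁ = Φ(-2.04) = 0.0207; rank = round(100 × 0.0207) = 2; θ*₍2₎ = 8.03.
Upper: z₀ + z₂ = 1.366; 1 − a(z₀+z₂) = 0.9358; argument = 1.1807 → 1.18; α₂ = 0.8810; rank = 88; θ*₍88₎ = 9.65.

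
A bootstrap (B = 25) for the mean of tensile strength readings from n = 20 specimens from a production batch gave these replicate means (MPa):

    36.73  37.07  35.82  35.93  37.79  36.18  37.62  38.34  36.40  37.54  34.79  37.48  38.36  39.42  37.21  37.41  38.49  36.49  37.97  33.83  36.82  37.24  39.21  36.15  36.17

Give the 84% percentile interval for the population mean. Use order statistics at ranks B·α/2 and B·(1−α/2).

Sorted replicates: 33.83, 34.79, 35.82, 35.93, 36.15, 36.17, 36.18, 36.40, 36.49, 36.73, 36.82, 37.07, 37.21, 37.24, 37.41, 37.48, 37.54, 37.62, 37.79, 37.97, 38.34, 38.36, 38.49, 39.21, 39.42
α = 0.16; lower rank = 25 × 0.080 = 2; upper rank = 25 × 0.920 = 23.
The 2nd smallest replicate is 34.79; the 23rd is 38.49.

(34.79, 38.49)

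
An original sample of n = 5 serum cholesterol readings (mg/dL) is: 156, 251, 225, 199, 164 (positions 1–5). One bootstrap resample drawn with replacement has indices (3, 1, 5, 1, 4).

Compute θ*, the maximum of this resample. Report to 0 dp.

θ* = 225

Resample values: 225, 156, 164, 156, 199.
Maximum = 225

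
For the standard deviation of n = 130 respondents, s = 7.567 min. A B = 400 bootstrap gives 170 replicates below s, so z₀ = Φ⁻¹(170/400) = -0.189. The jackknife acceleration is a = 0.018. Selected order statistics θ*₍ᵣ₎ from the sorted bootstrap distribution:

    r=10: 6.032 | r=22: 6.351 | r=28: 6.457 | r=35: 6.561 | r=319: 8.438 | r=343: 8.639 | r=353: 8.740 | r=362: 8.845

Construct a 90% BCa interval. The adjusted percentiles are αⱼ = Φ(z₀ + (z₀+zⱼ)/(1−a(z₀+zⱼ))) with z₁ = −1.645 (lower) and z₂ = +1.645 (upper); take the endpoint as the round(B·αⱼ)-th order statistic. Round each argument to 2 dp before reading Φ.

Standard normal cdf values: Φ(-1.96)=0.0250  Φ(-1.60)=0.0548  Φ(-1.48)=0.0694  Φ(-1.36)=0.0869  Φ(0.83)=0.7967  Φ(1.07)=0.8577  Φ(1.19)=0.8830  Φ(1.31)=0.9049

Lower: z₀ + z₁ = -0.189 + (-1.645) = -1.834; 1 − a(z₀+z₁) = 1 − (0.018)(-1.834) = 1.0330; argument = -0.189 + (-1.834)/1.0330 = -1.9644 → -1.96.
α₁ = Φ(-1.96) = 0.0250; rank = round(400 × 0.0250) = 10; θ*₍10₎ = 6.032.
Upper: z₀ + z₂ = 1.456; 1 − a(z₀+z₂) = 0.9738; argument = 1.3062 → 1.31; α₂ = 0.9049; rank = 362; θ*₍362₎ = 8.845.

(6.032, 8.845)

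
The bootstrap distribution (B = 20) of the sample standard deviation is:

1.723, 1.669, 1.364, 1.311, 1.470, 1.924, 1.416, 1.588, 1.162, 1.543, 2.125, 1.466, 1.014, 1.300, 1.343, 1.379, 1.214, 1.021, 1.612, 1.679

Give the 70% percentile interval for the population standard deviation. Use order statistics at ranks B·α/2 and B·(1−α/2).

Sorted replicates: 1.014, 1.021, 1.162, 1.214, 1.300, 1.311, 1.343, 1.364, 1.379, 1.416, 1.466, 1.470, 1.543, 1.588, 1.612, 1.669, 1.679, 1.723, 1.924, 2.125
α = 0.30; lower rank = 20 × 0.150 = 3; upper rank = 20 × 0.850 = 17.
The 3rd smallest replicate is 1.162; the 17th is 1.679.

(1.162, 1.679)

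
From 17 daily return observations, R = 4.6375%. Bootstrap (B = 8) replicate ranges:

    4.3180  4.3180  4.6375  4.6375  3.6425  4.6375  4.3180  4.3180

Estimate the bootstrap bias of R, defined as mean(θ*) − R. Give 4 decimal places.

mean(θ*) = (4.3180 + 4.3180 + 4.6375 + 4.6375 + 3.6425 + 4.6375 + 4.3180 + 4.3180) / 8 = 4.35337
bias = 4.35337 − 4.6375

bias = −0.2841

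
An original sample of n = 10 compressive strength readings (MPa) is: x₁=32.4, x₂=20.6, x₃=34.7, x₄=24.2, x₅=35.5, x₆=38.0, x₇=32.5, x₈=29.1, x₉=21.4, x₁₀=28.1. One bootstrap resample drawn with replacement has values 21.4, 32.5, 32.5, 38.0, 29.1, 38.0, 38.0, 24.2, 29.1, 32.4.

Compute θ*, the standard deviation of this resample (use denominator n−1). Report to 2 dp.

θ* = 5.74

Mean = 31.5200; sum of squared deviations = 296.3760
s² = 296.3760 / 9 = 32.9307
s = √32.9307 = 5.74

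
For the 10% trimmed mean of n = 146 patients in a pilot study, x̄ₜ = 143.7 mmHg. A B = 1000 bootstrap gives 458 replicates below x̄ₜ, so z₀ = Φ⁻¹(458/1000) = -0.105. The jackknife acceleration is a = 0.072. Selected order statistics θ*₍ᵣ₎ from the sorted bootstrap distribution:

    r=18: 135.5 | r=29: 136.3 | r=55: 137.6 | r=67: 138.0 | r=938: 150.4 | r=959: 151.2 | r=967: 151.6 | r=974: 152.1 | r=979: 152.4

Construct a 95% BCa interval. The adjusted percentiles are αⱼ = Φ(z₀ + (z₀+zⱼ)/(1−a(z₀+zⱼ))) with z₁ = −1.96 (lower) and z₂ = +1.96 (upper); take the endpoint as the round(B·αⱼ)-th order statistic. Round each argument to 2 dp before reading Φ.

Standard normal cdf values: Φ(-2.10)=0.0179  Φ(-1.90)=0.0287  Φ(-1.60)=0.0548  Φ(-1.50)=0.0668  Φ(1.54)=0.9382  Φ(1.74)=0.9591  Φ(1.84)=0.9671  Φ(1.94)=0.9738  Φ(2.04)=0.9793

(136.3, 152.4)

Lower: z₀ + z₁ = -0.105 + (-1.960) = -2.065; 1 − a(z₀+z₁) = 1 − (0.072)(-2.065) = 1.1487; argument = -0.105 + (-2.065)/1.1487 = -1.9027 → -1.90.
α₁ = Φ(-1.90) = 0.0287; rank = round(1000 × 0.0287) = 29; θ*₍29₎ = 136.3.
Upper: z₀ + z₂ = 1.855; 1 − a(z₀+z₂) = 0.8664; argument = 2.0359 → 2.04; α₂ = 0.9793; rank = 979; θ*₍979₎ = 152.4.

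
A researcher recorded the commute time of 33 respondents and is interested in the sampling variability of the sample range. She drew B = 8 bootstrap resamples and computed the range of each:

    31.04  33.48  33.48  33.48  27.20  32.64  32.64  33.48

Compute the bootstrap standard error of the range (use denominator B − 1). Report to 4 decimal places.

Bootstrap SE is the standard deviation of the 8 replicate ranges.
Mean of replicates: (31.04 + 33.48 + 33.48 + 33.48 + 27.20 + 32.64 + 32.64 + 33.48) / 8 = 257.44000 / 8 = 32.18000
Sum of squared deviations: (−1.14000)² + (+1.30000)² + (+1.30000)² + (+1.30000)² + (−4.98000)² + (+0.46000)² + (+0.46000)² + (+1.30000)² = 33.28320
Variance = 33.28320 / 7 = 4.75474
SE* = √4.75474

SE* = 2.1805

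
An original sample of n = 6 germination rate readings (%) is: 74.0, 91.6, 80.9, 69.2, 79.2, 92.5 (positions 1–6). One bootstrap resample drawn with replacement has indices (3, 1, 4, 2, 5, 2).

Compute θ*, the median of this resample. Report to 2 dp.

Resample values: 80.9, 74.0, 69.2, 91.6, 79.2, 91.6.
Sorted: 69.2, 74.0, 79.2, 80.9, 91.6, 91.6
Median = average of the two middle values = 80.05

θ* = 80.05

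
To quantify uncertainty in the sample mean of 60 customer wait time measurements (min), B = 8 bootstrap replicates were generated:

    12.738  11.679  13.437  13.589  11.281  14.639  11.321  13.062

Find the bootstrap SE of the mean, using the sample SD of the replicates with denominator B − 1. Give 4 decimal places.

SE* = 1.2060

Bootstrap SE is the standard deviation of the 8 replicate means.
Mean of replicates: (12.738 + 11.679 + 13.437 + 13.589 + 11.281 + 14.639 + 11.321 + 13.062) / 8 = 101.74600 / 8 = 12.71825
Sum of squared deviations: (+0.01975)² + (−1.03925)² + (+0.71875)² + (+0.87075)² + (−1.43725)² + (+1.92075)² + (−1.39725)² + (+0.34375)² = 10.18068
Variance = 10.18068 / 7 = 1.45438
SE* = √1.45438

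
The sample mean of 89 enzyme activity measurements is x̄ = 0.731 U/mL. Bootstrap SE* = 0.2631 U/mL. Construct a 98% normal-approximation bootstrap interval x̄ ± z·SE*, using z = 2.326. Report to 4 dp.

(0.1190, 1.3430)

Margin = 2.326 × 0.2631 = 0.61197
Interval: 0.731 ± 0.61197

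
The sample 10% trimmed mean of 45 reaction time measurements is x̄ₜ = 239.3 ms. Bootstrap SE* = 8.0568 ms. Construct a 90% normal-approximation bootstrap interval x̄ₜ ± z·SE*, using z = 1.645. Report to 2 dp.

(226.05, 252.55)

Margin = 1.645 × 8.0568 = 13.253
Interval: 239.3 ± 13.253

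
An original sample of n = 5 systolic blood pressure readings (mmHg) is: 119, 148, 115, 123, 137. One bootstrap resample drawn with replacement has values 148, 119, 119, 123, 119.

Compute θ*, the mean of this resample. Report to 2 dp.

θ* = 125.60

Mean = (148 + 119 + 119 + 123 + 119) / 5 = 628.0 / 5 = 125.60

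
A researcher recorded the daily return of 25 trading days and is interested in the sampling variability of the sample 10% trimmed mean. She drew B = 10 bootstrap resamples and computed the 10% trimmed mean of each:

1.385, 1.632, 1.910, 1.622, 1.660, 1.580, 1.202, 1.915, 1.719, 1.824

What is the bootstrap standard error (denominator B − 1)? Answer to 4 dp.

SE* = 0.2235

Bootstrap SE is the standard deviation of the 10 replicate 10% trimmed means.
Mean of replicates: (1.385 + 1.632 + 1.910 + 1.622 + 1.660 + 1.580 + 1.202 + 1.915 + 1.719 + 1.824) / 10 = 16.44900 / 10 = 1.64490
Sum of squared deviations: (−0.25990)² + (−0.01290)² + (+0.26510)² + (−0.02290)² + (+0.01510)² + (−0.06490)² + (−0.44290)² + (+0.27010)² + (+0.07410)² + (+0.17910)² = 0.44964
Variance = 0.44964 / 9 = 0.04996
SE* = √0.04996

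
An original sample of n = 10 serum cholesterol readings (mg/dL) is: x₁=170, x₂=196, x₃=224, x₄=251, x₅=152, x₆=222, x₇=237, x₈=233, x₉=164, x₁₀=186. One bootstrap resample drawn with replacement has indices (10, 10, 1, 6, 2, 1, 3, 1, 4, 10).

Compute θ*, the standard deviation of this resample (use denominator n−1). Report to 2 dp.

Resample values: 186, 186, 170, 222, 196, 170, 224, 170, 251, 186.
Mean = 196.1000; sum of squared deviations = 6812.9000
s² = 6812.9000 / 9 = 756.9889
s = √756.9889 = 27.51

θ* = 27.51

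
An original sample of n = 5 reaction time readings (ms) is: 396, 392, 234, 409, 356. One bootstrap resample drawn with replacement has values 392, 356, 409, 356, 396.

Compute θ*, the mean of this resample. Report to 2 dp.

Mean = (392 + 356 + 409 + 356 + 396) / 5 = 1909.0 / 5 = 381.80

θ* = 381.80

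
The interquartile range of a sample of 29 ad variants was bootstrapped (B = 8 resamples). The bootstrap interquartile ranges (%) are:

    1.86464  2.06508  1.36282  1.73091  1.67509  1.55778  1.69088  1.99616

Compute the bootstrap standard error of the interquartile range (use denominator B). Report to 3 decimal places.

Bootstrap SE is the standard deviation of the 8 replicate interquartile ranges.
Mean of replicates: (1.86464 + 2.06508 + 1.36282 + 1.73091 + 1.67509 + 1.55778 + 1.69088 + 1.99616) / 8 = 13.943360 / 8 = 1.742920
Sum of squared deviations: (+0.121720)² + (+0.322160)² + (−0.380100)² + (−0.012010)² + (−0.067830)² + (−0.185140)² + (−0.052040)² + (+0.253240)² = 0.368939
Variance = 0.368939 / 8 = 0.046117
SE* = √0.046117

SE* = 0.215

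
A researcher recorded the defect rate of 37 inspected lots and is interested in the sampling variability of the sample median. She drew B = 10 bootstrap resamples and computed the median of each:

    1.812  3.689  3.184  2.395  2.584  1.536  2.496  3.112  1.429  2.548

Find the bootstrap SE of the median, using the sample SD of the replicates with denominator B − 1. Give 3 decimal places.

SE* = 0.732

Bootstrap SE is the standard deviation of the 10 replicate medians.
Mean of replicates: (1.812 + 3.689 + 3.184 + 2.395 + 2.584 + 1.536 + 2.496 + 3.112 + 1.429 + 2.548) / 10 = 24.7850 / 10 = 2.4785
Sum of squared deviations: (−0.6665)² + (+1.2105)² + (+0.7055)² + (−0.0835)² + (+0.1055)² + (−0.9425)² + (+0.0175)² + (+0.6335)² + (−1.0495)² + (+0.0695)² = 4.8216
Variance = 4.8216 / 9 = 0.5357
SE* = √0.5357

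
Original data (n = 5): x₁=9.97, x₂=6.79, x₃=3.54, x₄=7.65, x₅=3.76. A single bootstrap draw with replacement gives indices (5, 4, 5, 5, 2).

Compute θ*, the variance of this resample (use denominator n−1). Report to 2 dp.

Resample values: 3.76, 7.65, 3.76, 3.76, 6.79.
Mean = 5.1440; sum of squared deviations = 14.7357
s² = 14.7357 / 4 = 3.6839

θ* = 3.68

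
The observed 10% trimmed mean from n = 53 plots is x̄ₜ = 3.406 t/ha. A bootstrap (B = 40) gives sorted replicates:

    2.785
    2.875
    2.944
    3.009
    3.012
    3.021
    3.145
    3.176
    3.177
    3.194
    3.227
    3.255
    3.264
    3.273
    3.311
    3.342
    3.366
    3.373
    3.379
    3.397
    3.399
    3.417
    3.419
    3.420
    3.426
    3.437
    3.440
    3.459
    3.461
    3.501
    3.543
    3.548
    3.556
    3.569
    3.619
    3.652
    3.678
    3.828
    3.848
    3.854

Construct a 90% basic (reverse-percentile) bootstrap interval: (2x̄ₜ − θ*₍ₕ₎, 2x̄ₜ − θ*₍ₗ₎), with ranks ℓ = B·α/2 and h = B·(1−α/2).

Percentile endpoints at ranks 2 and 38: θ*₍2₎ = 2.875, θ*₍38₎ = 3.828.
Basic interval reflects these around x̄ₜ:
  lower = 2 × 3.406 − 3.828 = 2.984
  upper = 2 × 3.406 − 2.875 = 3.937

(2.984, 3.937)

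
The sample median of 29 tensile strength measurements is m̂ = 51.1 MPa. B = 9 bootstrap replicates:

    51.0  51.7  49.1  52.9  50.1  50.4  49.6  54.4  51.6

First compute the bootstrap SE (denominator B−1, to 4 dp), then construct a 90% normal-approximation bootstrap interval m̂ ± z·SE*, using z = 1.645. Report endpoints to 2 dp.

Mean of replicates = 51.2000; sum of squared deviations = 22.4000; SE* = √(22.4000/8) = 1.6733
Margin = 1.645 × 1.6733 = 2.753
Interval: 51.1 ± 2.753

(48.35, 53.85)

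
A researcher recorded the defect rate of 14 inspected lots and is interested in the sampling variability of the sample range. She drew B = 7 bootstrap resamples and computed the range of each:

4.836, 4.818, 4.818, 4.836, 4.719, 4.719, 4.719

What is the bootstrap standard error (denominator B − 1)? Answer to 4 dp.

Bootstrap SE is the standard deviation of the 7 replicate ranges.
Mean of replicates: (4.836 + 4.818 + 4.818 + 4.836 + 4.719 + 4.719 + 4.719) / 7 = 33.46500 / 7 = 4.78071
Sum of squared deviations: (+0.05529)² + (+0.03729)² + (+0.03729)² + (+0.05529)² + (−0.06171)² + (−0.06171)² + (−0.06171)² = 0.02032
Variance = 0.02032 / 6 = 0.00339
SE* = √0.00339

SE* = 0.0582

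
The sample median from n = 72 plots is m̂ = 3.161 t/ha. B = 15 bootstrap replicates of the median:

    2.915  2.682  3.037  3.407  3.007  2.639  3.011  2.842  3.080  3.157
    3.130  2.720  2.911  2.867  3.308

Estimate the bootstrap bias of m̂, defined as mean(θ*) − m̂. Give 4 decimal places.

bias = −0.1801

mean(θ*) = (2.915 + 2.682 + 3.037 + 3.407 + 3.007 + 2.639 + 3.011 + 2.842 + 3.080 + 3.157 + 3.130 + 2.720 + 2.911 + 2.867 + 3.308) / 15 = 2.98087
bias = 2.98087 − 3.161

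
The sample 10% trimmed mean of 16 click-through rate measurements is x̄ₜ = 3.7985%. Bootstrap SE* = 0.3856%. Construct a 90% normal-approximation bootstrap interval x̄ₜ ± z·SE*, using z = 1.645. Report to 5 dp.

Margin = 1.645 × 0.3856 = 0.634312
Interval: 3.7985 ± 0.634312

(3.16419, 4.43281)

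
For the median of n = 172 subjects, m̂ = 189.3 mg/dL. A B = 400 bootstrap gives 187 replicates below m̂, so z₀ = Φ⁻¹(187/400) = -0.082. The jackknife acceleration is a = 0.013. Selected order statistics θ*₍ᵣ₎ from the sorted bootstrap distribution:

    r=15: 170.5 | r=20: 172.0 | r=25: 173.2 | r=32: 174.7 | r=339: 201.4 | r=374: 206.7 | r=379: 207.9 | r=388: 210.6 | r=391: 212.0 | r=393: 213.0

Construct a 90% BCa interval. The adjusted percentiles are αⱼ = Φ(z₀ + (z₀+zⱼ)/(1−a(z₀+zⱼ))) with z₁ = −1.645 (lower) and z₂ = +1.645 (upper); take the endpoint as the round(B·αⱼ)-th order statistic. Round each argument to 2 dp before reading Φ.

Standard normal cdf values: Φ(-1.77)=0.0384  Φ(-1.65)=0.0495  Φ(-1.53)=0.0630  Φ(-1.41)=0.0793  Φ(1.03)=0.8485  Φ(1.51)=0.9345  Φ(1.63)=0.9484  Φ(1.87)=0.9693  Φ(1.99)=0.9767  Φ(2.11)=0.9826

(170.5, 206.7)

Lower: z₀ + z₁ = -0.082 + (-1.645) = -1.727; 1 − a(z₀+z₁) = 1 − (0.013)(-1.727) = 1.0225; argument = -0.082 + (-1.727)/1.0225 = -1.7711 → -1.77.
α₁ = Φ(-1.77) = 0.0384; rank = round(400 × 0.0384) = 15; θ*₍15₎ = 170.5.
Upper: z₀ + z₂ = 1.563; 1 − a(z₀+z₂) = 0.9797; argument = 1.5134 → 1.51; α₂ = 0.9345; rank = 374; θ*₍374₎ = 206.7.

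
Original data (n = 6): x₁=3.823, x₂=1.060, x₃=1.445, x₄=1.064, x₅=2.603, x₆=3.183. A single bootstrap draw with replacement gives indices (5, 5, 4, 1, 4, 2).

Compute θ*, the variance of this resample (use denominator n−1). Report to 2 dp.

θ* = 1.34

Resample values: 2.603, 2.603, 1.064, 3.823, 1.064, 1.060.
Mean = 2.0362; sum of squared deviations = 6.6785
s² = 6.6785 / 5 = 1.3357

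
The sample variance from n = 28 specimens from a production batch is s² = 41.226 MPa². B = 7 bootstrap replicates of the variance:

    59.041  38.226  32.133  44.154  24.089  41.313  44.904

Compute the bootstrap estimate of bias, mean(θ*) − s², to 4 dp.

mean(θ*) = (59.041 + 38.226 + 32.133 + 44.154 + 24.089 + 41.313 + 44.904) / 7 = 40.55143
bias = 40.55143 − 41.226

bias = −0.6746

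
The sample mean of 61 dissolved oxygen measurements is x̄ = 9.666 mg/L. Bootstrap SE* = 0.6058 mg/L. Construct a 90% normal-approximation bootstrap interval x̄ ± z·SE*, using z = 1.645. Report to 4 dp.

Margin = 1.645 × 0.6058 = 0.99654
Interval: 9.666 ± 0.99654

(8.6695, 10.6625)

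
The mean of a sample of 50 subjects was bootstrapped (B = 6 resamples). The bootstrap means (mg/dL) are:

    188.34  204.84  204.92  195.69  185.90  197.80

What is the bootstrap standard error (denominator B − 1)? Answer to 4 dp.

Bootstrap SE is the standard deviation of the 6 replicate means.
Mean of replicates: (188.34 + 204.84 + 204.92 + 195.69 + 185.90 + 197.80) / 6 = 1177.49000 / 6 = 196.24833
Sum of squared deviations: (−7.90833)² + (+8.59167)² + (+8.67167)² + (−0.55833)² + (−10.34833)² + (+1.55167)² = 321.36368
Variance = 321.36368 / 5 = 64.27274
SE* = √64.27274

SE* = 8.0170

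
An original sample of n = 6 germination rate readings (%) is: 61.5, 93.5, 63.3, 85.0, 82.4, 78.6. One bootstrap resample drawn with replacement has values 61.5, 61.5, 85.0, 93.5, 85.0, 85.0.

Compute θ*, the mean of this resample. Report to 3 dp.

Mean = (61.5 + 61.5 + 85.0 + 93.5 + 85.0 + 85.0) / 6 = 471.50 / 6 = 78.583

θ* = 78.583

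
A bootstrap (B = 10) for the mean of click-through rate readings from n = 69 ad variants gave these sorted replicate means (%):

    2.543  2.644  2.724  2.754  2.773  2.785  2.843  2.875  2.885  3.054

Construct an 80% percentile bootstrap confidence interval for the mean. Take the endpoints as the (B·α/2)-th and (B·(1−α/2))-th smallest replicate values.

(2.543, 2.885)

α = 0.20; lower rank = 10 × 0.100 = 1; upper rank = 10 × 0.900 = 9.
The 1st smallest replicate is 2.543; the 9th is 2.885.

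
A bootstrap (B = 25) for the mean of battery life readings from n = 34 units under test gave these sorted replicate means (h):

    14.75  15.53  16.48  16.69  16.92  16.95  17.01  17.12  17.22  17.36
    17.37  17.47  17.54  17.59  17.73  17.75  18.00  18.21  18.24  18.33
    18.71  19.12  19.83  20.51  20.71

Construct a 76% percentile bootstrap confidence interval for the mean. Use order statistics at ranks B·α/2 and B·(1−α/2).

(16.48, 19.12)

α = 0.24; lower rank = 25 × 0.120 = 3; upper rank = 25 × 0.880 = 22.
The 3rd smallest replicate is 16.48; the 22nd is 19.12.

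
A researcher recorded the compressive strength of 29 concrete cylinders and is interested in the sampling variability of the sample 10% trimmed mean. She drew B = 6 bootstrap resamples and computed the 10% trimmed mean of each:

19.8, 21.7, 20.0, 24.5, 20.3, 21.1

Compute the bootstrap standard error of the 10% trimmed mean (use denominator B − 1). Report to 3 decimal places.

Bootstrap SE is the standard deviation of the 6 replicate 10% trimmed means.
Mean of replicates: (19.8 + 21.7 + 20.0 + 24.5 + 20.3 + 21.1) / 6 = 127.4000 / 6 = 21.2333
Sum of squared deviations: (−1.4333)² + (+0.4667)² + (−1.2333)² + (+3.2667)² + (−0.9333)² + (−0.1333)² = 15.3533
Variance = 15.3533 / 5 = 3.0707
SE* = √3.0707

SE* = 1.752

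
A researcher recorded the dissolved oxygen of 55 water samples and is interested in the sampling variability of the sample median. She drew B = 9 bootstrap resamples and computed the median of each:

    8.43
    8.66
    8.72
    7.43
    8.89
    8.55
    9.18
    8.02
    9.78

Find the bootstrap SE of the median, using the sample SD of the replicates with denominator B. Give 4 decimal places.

SE* = 0.6289

Bootstrap SE is the standard deviation of the 9 replicate medians.
Mean of replicates: (8.43 + 8.66 + 8.72 + 7.43 + 8.89 + 8.55 + 9.18 + 8.02 + 9.78) / 9 = 77.66000 / 9 = 8.62889
Sum of squared deviations: (−0.19889)² + (+0.03111)² + (+0.09111)² + (−1.19889)² + (+0.26111)² + (−0.07889)² + (+0.55111)² + (−0.60889)² + (+1.15111)² = 3.56009
Variance = 3.56009 / 9 = 0.39557
SE* = √0.39557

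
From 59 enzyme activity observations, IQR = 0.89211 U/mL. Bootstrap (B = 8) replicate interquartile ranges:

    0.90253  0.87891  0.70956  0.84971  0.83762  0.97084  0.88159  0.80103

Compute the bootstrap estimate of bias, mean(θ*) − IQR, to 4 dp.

mean(θ*) = (0.90253 + 0.87891 + 0.70956 + 0.84971 + 0.83762 + 0.97084 + 0.88159 + 0.80103) / 8 = 0.85397
bias = 0.85397 − 0.89211

bias = −0.0381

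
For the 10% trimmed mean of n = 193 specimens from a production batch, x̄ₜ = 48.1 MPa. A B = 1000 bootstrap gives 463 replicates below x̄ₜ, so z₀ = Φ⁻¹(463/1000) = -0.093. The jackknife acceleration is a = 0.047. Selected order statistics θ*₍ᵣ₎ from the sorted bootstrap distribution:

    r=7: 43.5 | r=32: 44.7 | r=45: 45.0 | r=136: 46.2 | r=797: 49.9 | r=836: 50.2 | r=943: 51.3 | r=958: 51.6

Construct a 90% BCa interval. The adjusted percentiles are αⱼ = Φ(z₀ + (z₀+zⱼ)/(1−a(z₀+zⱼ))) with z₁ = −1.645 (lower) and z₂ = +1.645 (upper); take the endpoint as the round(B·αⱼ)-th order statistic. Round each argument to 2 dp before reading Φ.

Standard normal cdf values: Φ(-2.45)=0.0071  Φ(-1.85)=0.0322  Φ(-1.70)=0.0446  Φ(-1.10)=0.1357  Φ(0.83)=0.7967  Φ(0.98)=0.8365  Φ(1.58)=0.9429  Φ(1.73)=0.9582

Lower: z₀ + z₁ = -0.093 + (-1.645) = -1.738; 1 − a(z₀+z₁) = 1 − (0.047)(-1.738) = 1.0817; argument = -0.093 + (-1.738)/1.0817 = -1.6998 → -1.70.
α₁ = Φ(-1.70) = 0.0446; rank = round(1000 × 0.0446) = 45; θ*₍45₎ = 45.0.
Upper: z₀ + z₂ = 1.552; 1 − a(z₀+z₂) = 0.9271; argument = 1.5811 → 1.58; α₂ = 0.9429; rank = 943; θ*₍943₎ = 51.3.

(45.0, 51.3)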